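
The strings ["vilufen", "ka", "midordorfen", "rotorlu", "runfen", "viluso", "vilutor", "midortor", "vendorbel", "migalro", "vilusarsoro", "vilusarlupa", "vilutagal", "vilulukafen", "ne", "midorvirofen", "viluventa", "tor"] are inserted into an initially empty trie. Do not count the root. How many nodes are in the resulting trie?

91

Insert word by word; a character creates a node only if that edge doesn't already exist:
  "vilufen" → 7 new (v, i, l, u, f, e, n)
  "ka" → 2 new (k, a)
  "midordorfen" → 11 new (m, i, d, o, r, d, o, r, f, e, n)
  "rotorlu" → 7 new (r, o, t, o, r, l, u)
  "runfen" → prefix "r" already present; 5 new (u, n, f, e, n)
  "viluso" → prefix "vilu" already present; 2 new (s, o)
  "vilutor" → prefix "vilu" already present; 3 new (t, o, r)
  "midortor" → prefix "midor" already present; 3 new (t, o, r)
  "vendorbel" → prefix "v" already present; 8 new (e, n, d, o, r, b, e, l)
  "migalro" → prefix "mi" already present; 5 new (g, a, l, r, o)
  "vilusarsoro" → prefix "vilus" already present; 6 new (a, r, s, o, r, o)
  "vilusarlupa" → prefix "vilusar" already present; 4 new (l, u, p, a)
  "vilutagal" → prefix "vilut" already present; 4 new (a, g, a, l)
  "vilulukafen" → prefix "vilu" already present; 7 new (l, u, k, a, f, e, n)
  "ne" → 2 new (n, e)
  "midorvirofen" → prefix "midor" already present; 7 new (v, i, r, o, f, e, n)
  "viluventa" → prefix "vilu" already present; 5 new (v, e, n, t, a)
  "tor" → 3 new (t, o, r)
Total nodes = 7 + 2 + 11 + 7 + 5 + 2 + 3 + 3 + 8 + 5 + 6 + 4 + 4 + 7 + 2 + 7 + 5 + 3 = 91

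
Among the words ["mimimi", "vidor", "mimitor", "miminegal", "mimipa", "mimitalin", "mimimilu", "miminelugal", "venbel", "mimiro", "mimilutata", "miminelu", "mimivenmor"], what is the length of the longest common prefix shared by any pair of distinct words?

8

Equivalently: take the maximum, over all pairs, of their longest common prefix length.
e.g. "miminelu" and "miminelugal" share the prefix "miminelu" of length 8; no pair shares a longer one.
Longest shared-prefix length: 8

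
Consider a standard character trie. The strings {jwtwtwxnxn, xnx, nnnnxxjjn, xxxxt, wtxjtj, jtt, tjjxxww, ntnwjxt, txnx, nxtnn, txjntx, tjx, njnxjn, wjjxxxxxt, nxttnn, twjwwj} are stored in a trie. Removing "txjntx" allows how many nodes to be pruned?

4

After clearing the end-marker at "txjntx", prune upward until reaching a node still needed by another word.
The suffix "jntx" (4 nodes) is used only by "txjntx"; the node for "tx" still has the child "n", so pruning stops there.
Nodes removed: 4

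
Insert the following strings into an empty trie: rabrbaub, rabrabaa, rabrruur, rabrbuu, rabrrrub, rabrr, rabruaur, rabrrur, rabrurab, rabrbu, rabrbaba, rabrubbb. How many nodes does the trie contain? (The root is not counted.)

Insert word by word; a character creates a node only if that edge doesn't already exist:
  "rabrbaub" → 8 new (r, a, b, r, b, a, u, b)
  "rabrabaa" → prefix "rabr" already present; 4 new (a, b, a, a)
  "rabrruur" → prefix "rabr" already present; 4 new (r, u, u, r)
  "rabrbuu" → prefix "rabrb" already present; 2 new (u, u)
  "rabrrrub" → prefix "rabrr" already present; 3 new (r, u, b)
  "rabrr" → prefix "rabrr" already present; 0 new (none)
  "rabruaur" → prefix "rabr" already present; 4 new (u, a, u, r)
  "rabrrur" → prefix "rabrru" already present; 1 new (r)
  "rabrurab" → prefix "rabru" already present; 3 new (r, a, b)
  "rabrbu" → prefix "rabrbu" already present; 0 new (none)
  "rabrbaba" → prefix "rabrba" already present; 2 new (b, a)
  "rabrubbb" → prefix "rabru" already present; 3 new (b, b, b)
Total nodes = 8 + 4 + 4 + 2 + 3 + 0 + 4 + 1 + 3 + 0 + 2 + 3 = 34

34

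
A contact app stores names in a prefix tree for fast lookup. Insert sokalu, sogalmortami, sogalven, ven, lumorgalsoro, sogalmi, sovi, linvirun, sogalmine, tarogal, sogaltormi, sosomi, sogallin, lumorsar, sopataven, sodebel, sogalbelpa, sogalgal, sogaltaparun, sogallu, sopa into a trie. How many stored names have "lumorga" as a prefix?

Walk to "lumorga"; the words in its subtree are exactly those with that prefix.
Words under "lumorga": lumorgalsoro
Count: 1

1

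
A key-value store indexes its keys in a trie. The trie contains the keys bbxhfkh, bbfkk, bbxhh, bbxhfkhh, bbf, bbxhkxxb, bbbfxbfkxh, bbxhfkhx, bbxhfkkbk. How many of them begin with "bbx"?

6

Traverse to the node for "bbx", then collect every word in that subtree.
Matches: "bbxhfkh", "bbxhfkhh", "bbxhfkhx", "bbxhfkkbk", "bbxhh", "bbxhkxxb"
Count: 6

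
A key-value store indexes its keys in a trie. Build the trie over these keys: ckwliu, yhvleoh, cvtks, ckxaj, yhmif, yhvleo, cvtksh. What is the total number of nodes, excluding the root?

24

Insert word by word; a character creates a node only if that edge doesn't already exist:
  "ckwliu" → 6 new (c, k, w, l, i, u)
  "yhvleoh" → 7 new (y, h, v, l, e, o, h)
  "cvtks" → prefix "c" already present; 4 new (v, t, k, s)
  "ckxaj" → prefix "ck" already present; 3 new (x, a, j)
  "yhmif" → prefix "yh" already present; 3 new (m, i, f)
  "yhvleo" → prefix "yhvleo" already present; 0 new (none)
  "cvtksh" → prefix "cvtks" already present; 1 new (h)
Total nodes = 6 + 7 + 4 + 3 + 3 + 0 + 1 = 24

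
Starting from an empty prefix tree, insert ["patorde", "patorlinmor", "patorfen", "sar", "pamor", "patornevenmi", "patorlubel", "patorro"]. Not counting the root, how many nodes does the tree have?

Trace insertions, counting only characters that open a new branch:
  "patorde" → 7 new (p, a, t, o, r, d, e)
  "patorlinmor" → prefix "pator" already present; 6 new (l, i, n, m, o, r)
  "patorfen" → prefix "pator" already present; 3 new (f, e, n)
  "sar" → 3 new (s, a, r)
  "pamor" → prefix "pa" already present; 3 new (m, o, r)
  "patornevenmi" → prefix "pator" already present; 7 new (n, e, v, e, n, m, i)
  "patorlubel" → prefix "patorl" already present; 4 new (u, b, e, l)
  "patorro" → prefix "pator" already present; 2 new (r, o)
Total nodes = 7 + 6 + 3 + 3 + 3 + 7 + 4 + 2 = 35

35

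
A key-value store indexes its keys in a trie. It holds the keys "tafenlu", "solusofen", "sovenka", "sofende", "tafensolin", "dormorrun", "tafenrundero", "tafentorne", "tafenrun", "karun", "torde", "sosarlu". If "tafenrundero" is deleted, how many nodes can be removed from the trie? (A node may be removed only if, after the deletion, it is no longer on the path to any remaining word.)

4

After clearing the end-marker at "tafenrundero", prune upward until reaching a node still needed by another word.
The suffix "dero" (4 nodes) is used only by "tafenrundero"; "tafenrun" is itself a stored word, so pruning stops there.
Nodes removed: 4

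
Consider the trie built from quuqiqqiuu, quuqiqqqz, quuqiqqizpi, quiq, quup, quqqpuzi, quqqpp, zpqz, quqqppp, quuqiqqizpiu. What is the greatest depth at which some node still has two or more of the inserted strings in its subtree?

Equivalently: take the maximum, over all pairs, of their longest common prefix length.
"quuqiqqizpi" and "quuqiqqizpiu" agree on "quuqiqqizpi" (11 characters) before diverging; nothing deeper is shared.
Longest shared-prefix length: 11

11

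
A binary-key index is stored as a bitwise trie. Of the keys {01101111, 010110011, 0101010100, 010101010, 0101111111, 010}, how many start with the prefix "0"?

Traverse to the node for "0", then collect every word in that subtree.
Words under "0": 010, 010101010, 0101010100, 010110011, 0101111111, 01101111
Count: 6

6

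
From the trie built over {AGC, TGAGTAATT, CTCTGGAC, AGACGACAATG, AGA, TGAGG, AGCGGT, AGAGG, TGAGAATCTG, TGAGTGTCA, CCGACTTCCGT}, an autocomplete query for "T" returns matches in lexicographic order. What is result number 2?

Filter for "T…" and sort: "TGAGAATCTG", "TGAGG", "TGAGTAATT", "TGAGTGTCA"
Position 2: TGAGG

TGAGG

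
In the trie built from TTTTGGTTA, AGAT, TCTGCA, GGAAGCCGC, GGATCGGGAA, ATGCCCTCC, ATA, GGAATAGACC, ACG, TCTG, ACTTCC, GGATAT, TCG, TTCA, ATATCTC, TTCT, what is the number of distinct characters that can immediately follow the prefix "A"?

3

Follow the path "A" to its node, then look at its outgoing edges.
Characters that immediately follow "A" among the stored strings: {C, G, T}.
That node has 3 child edges.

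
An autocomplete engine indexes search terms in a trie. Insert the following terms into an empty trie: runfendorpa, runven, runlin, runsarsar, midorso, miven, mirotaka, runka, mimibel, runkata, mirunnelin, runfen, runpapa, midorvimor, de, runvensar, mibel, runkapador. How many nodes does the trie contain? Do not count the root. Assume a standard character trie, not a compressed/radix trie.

77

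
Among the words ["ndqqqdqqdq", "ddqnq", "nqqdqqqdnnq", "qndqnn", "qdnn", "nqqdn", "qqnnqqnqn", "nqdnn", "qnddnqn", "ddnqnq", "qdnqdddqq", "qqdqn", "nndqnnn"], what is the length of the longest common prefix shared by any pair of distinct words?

Equivalently: take the maximum, over all pairs, of their longest common prefix length.
"nqqdn" and "nqqdqqqdnnq" agree on "nqqd" (4 characters) before diverging; nothing deeper is shared.
Longest shared-prefix length: 4

4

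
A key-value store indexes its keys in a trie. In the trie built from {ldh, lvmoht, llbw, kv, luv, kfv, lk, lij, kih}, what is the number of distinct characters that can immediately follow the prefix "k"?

Walk "k" from the root, arriving at one node.
Distinct next characters after "k": f, i, v.
That node has 3 child edges.

3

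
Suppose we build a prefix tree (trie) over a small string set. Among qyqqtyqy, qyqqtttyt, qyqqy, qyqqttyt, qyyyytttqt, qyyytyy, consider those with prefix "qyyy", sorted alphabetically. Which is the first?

qyyytyy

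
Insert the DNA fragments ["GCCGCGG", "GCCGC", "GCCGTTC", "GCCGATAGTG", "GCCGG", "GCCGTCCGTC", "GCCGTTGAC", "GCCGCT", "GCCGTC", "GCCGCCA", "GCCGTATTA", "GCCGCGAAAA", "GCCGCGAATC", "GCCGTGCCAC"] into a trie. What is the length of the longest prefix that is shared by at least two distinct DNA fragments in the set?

Look for the deepest trie node that still has at least two words in its subtree.
e.g. "GCCGCGAAAA" and "GCCGCGAATC" share the prefix "GCCGCGAA" of length 8; no pair shares a longer one.
Longest shared-prefix length: 8

8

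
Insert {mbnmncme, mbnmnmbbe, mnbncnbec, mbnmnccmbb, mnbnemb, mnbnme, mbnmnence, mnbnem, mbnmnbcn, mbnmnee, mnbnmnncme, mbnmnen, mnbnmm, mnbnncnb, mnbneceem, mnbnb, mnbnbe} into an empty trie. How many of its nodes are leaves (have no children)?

14

Leaves are exactly the stored words that no other stored word extends.
Those words: "mbnmnbcn", "mbnmnccmbb", "mbnmncme", "mbnmnee", "mbnmnence", "mbnmnmbbe", "mnbnbe", "mnbncnbec", "mnbneceem", "mnbnemb", "mnbnme", "mnbnmm", "mnbnmnncme", "mnbnncnb"
Leaf count: 14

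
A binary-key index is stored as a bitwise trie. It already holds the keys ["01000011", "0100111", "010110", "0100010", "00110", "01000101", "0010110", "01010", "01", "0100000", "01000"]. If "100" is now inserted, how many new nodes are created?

Nothing in the trie begins with "1"; the whole of "100" is new.
3 − 0 = 3 new nodes.

3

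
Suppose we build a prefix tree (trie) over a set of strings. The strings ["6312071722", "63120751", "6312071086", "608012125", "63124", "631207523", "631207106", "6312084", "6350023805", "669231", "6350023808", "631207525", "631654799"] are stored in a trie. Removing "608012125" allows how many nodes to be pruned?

8

Walk "608012125" from the leaf back toward the root, removing each node that no remaining word uses.
The suffix "08012125" (8 nodes) is used only by "608012125"; the node for "6" still has the child "3", so pruning stops there.
Nodes removed: 8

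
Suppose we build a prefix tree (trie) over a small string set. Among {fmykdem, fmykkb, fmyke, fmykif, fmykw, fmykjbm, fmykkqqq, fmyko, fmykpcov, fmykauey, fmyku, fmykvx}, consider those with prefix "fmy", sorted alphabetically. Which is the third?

fmyke

DFS of the "fmy" subtree visits, in order: "fmykauey", "fmykdem", "fmyke", "fmykif", "fmykjbm", "fmykkb", "fmykkqqq", "fmyko", "fmykpcov", "fmyku", "fmykvx", "fmykw"
The 3rd is fmyke.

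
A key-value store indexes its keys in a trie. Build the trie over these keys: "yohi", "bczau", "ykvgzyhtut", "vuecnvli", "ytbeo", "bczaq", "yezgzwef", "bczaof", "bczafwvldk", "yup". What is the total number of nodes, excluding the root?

48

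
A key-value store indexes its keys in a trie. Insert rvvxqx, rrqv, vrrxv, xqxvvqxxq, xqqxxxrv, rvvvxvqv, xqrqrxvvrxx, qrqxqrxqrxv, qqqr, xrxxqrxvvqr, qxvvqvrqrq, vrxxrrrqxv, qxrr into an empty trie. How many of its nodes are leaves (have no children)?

13

Leaves are exactly the stored words that no other stored word extends.
Those words: "qqqr", "qrqxqrxqrxv", "qxrr", "qxvvqvrqrq", "rrqv", "rvvvxvqv", "rvvxqx", "vrrxv", "vrxxrrrqxv", "xqqxxxrv", "xqrqrxvvrxx", "xqxvvqxxq", "xrxxqrxvvqr"
Leaf count: 13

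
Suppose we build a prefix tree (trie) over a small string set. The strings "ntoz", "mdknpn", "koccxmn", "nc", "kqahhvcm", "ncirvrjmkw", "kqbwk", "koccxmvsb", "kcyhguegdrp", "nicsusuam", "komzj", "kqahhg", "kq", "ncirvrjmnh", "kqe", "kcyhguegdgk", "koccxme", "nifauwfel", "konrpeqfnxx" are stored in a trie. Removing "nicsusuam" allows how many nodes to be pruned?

After clearing the end-marker at "nicsusuam", prune upward until reaching a node still needed by another word.
The suffix "csusuam" (7 nodes) is used only by "nicsusuam"; the node for "ni" still has the child "f", so pruning stops there.
Nodes removed: 7

7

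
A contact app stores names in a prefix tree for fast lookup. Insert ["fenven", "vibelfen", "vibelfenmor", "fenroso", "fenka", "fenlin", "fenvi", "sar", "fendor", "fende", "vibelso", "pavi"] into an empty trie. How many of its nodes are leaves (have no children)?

A leaf is a node with no children — equivalently, the end of a word that is not a proper prefix of any other stored word.
Those words: "fende", "fendor", "fenka", "fenlin", "fenroso", "fenven", "fenvi", "pavi", "sar", "vibelfenmor", "vibelso"
Leaf count: 11

11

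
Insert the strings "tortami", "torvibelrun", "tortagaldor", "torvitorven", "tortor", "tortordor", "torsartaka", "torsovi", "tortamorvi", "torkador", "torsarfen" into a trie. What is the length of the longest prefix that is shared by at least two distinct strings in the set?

6

Equivalently: take the maximum, over all pairs, of their longest common prefix length.
"torsarfen" and "torsartaka" agree on "torsar" (6 characters) before diverging; nothing deeper is shared.
Longest shared-prefix length: 6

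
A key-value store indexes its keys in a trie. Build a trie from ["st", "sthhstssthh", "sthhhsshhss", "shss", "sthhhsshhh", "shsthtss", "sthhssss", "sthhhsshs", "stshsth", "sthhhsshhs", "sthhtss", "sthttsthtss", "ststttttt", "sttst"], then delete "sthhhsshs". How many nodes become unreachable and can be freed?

1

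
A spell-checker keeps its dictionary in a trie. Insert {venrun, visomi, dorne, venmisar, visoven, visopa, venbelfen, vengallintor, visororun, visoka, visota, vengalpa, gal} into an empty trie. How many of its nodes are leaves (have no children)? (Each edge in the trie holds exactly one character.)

13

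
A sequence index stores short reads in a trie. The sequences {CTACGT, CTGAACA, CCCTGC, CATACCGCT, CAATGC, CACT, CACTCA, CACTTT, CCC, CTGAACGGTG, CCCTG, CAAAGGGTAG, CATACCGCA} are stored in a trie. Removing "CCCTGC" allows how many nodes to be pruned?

1

A node on "CCCTGC"'s path can go only if nothing else ends at it or branches off below it.
The suffix "C" (1 node) is used only by "CCCTGC"; "CCCTG" is itself a stored word, so pruning stops there.
Nodes removed: 1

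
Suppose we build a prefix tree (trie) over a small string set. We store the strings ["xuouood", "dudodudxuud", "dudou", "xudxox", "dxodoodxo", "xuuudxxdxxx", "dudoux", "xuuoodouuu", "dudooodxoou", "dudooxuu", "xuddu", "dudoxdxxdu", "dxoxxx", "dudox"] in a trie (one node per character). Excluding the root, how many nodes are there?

69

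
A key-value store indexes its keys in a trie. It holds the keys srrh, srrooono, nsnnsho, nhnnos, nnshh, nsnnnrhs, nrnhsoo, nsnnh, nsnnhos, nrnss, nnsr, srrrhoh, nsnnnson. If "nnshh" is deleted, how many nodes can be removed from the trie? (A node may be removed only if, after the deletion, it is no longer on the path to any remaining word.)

2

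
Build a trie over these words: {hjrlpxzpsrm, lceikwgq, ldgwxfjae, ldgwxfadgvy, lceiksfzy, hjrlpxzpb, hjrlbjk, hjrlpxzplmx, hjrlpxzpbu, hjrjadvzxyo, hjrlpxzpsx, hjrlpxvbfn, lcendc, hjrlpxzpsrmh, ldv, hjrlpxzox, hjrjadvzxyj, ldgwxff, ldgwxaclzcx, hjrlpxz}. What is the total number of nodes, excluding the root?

72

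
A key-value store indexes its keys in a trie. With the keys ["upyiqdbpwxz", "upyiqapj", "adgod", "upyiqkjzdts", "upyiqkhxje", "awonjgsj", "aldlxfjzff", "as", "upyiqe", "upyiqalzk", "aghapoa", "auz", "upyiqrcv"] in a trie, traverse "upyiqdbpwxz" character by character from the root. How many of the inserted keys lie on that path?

Traverse "upyiqdbpwxz" character by character; count nodes along the way that are marked as word ends.
Prefixes of the query that are stored words: "upyiqdbpwxz"
Count: 1

1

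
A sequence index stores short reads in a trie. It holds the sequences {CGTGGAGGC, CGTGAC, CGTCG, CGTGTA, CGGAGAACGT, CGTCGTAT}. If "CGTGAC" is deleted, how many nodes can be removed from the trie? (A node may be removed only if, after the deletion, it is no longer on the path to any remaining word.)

After clearing the end-marker at "CGTGAC", prune upward until reaching a node still needed by another word.
The suffix "AC" (2 nodes) is used only by "CGTGAC"; the node for "CGTG" still has the child "G", so pruning stops there.
Nodes removed: 2

2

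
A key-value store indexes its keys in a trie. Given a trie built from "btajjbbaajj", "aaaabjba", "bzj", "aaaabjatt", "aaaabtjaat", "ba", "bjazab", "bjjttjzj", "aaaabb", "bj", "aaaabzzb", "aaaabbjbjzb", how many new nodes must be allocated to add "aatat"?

"aa" is already a path in the trie; the remaining "tat" must be added.
So 5 − 2 = 3 new nodes.

3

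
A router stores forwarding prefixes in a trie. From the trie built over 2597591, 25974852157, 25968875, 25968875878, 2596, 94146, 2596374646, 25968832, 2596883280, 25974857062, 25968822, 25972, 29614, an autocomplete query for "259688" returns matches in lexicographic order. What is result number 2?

Filter for "259688…" and sort: "25968822", "25968832", "2596883280", "25968875", "25968875878"
The 2nd is 25968832.

25968832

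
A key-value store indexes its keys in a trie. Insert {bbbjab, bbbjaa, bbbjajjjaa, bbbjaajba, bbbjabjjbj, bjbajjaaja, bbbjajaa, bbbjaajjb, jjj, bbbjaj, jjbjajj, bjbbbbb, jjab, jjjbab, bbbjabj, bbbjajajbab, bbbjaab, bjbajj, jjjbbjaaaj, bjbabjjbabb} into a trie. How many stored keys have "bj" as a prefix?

Traverse to the node for "bj", then collect every word in that subtree.
Matches: "bjbabjjbabb", "bjbajj", "bjbajjaaja", "bjbbbbb"
Count: 4

4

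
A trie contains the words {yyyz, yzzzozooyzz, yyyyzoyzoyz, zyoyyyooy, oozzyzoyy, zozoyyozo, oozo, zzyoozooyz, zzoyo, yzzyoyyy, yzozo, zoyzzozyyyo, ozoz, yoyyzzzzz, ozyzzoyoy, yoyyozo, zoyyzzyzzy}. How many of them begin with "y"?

Filter for entries beginning with "y":
Words under "y": yoyyozo, yoyyzzzzz, yyyyzoyzoyz, yyyz, yzozo, yzzyoyyy, yzzzozooyzz
Count: 7

7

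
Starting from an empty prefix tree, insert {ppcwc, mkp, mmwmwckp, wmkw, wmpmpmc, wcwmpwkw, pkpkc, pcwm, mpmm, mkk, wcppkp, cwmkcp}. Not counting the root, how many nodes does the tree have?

52

Insert word by word; a character creates a node only if that edge doesn't already exist:
  "ppcwc" → 5 new (p, p, c, w, c)
  "mkp" → 3 new (m, k, p)
  "mmwmwckp" → prefix "m" already present; 7 new (m, w, m, w, c, k, p)
  "wmkw" → 4 new (w, m, k, w)
  "wmpmpmc" → prefix "wm" already present; 5 new (p, m, p, m, c)
  "wcwmpwkw" → prefix "w" already present; 7 new (c, w, m, p, w, k, w)
  "pkpkc" → prefix "p" already present; 4 new (k, p, k, c)
  "pcwm" → prefix "p" already present; 3 new (c, w, m)
  "mpmm" → prefix "m" already present; 3 new (p, m, m)
  "mkk" → prefix "mk" already present; 1 new (k)
  "wcppkp" → prefix "wc" already present; 4 new (p, p, k, p)
  "cwmkcp" → 6 new (c, w, m, k, c, p)
Total nodes = 5 + 3 + 7 + 4 + 5 + 7 + 4 + 3 + 3 + 1 + 4 + 6 = 52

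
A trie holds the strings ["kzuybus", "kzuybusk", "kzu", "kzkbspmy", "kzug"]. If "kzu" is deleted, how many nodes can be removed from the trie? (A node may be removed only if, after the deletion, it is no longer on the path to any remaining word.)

Walk "kzu" from the leaf back toward the root, removing each node that no remaining word uses.
Every node on "kzu" is still needed (e.g. by "kzuybus"), so nothing is freed.
Nodes removed: 0

0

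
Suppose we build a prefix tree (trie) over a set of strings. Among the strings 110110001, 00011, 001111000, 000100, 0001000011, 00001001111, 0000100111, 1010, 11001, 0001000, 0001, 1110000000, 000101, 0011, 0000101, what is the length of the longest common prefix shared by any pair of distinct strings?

10

Equivalently: take the maximum, over all pairs, of their longest common prefix length.
e.g. "0000100111" and "00001001111" share the prefix "0000100111" of length 10; no pair shares a longer one.
Longest shared-prefix length: 10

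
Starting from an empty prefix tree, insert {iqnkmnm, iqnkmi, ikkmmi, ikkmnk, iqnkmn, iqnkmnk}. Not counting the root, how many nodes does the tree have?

Trace insertions, counting only characters that open a new branch:
  "iqnkmnm" → 7 new (i, q, n, k, m, n, m)
  "iqnkmi" → prefix "iqnkm" already present; 1 new (i)
  "ikkmmi" → prefix "i" already present; 5 new (k, k, m, m, i)
  "ikkmnk" → prefix "ikkm" already present; 2 new (n, k)
  "iqnkmn" → prefix "iqnkmn" already present; 0 new (none)
  "iqnkmnk" → prefix "iqnkmn" already present; 1 new (k)
Total nodes = 7 + 1 + 5 + 2 + 0 + 1 = 16

16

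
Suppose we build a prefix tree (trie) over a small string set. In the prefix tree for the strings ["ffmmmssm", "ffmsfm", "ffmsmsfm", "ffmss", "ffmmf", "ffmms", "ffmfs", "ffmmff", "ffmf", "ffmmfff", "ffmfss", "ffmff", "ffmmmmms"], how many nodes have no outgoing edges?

A leaf is a node with no children — equivalently, the end of a word that is not a proper prefix of any other stored word.
Those words: "ffmff", "ffmfss", "ffmmfff", "ffmmmmms", "ffmmmssm", "ffmms", "ffmsfm", "ffmsmsfm", "ffmss"
Leaf count: 9

9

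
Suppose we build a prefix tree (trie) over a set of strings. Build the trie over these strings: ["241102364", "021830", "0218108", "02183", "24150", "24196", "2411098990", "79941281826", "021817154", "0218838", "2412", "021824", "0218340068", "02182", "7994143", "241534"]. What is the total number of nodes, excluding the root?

Insert word by word; a character creates a node only if that edge doesn't already exist:
  "241102364" → 9 new (2, 4, 1, 1, 0, 2, 3, 6, 4)
  "021830" → 6 new (0, 2, 1, 8, 3, 0)
  "0218108" → prefix "0218" already present; 3 new (1, 0, 8)
  "02183" → prefix "02183" already present; 0 new (none)
  "24150" → prefix "241" already present; 2 new (5, 0)
  "24196" → prefix "241" already present; 2 new (9, 6)
  "2411098990" → prefix "24110" already present; 5 new (9, 8, 9, 9, 0)
  "79941281826" → 11 new (7, 9, 9, 4, 1, 2, 8, 1, 8, 2, 6)
  "021817154" → prefix "02181" already present; 4 new (7, 1, 5, 4)
  "0218838" → prefix "0218" already present; 3 new (8, 3, 8)
  "2412" → prefix "241" already present; 1 new (2)
  "021824" → prefix "0218" already present; 2 new (2, 4)
  "0218340068" → prefix "02183" already present; 5 new (4, 0, 0, 6, 8)
  "02182" → prefix "02182" already present; 0 new (none)
  "7994143" → prefix "79941" already present; 2 new (4, 3)
  "241534" → prefix "2415" already present; 2 new (3, 4)
Total nodes = 9 + 6 + 3 + 0 + 2 + 2 + 5 + 11 + 4 + 3 + 1 + 2 + 5 + 0 + 2 + 2 = 57

57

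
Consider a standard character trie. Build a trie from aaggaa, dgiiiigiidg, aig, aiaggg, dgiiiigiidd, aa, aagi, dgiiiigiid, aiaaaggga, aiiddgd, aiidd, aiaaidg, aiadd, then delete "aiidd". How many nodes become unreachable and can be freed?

0

After clearing the end-marker at "aiidd", prune upward until reaching a node still needed by another word.
Every node on "aiidd" is still needed (e.g. by "aiiddgd"), so nothing is freed.
Nodes removed: 0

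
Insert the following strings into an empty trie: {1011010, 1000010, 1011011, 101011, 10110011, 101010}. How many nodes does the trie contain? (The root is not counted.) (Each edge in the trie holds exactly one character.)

For each word, the new-node count is its length minus the longest prefix already in the trie:
  "1011010" → 7 new (1, 0, 1, 1, 0, 1, 0)
  "1000010" → prefix "10" already present; 5 new (0, 0, 0, 1, 0)
  "1011011" → prefix "101101" already present; 1 new (1)
  "101011" → prefix "101" already present; 3 new (0, 1, 1)
  "10110011" → prefix "10110" already present; 3 new (0, 1, 1)
  "101010" → prefix "10101" already present; 1 new (0)
Total nodes = 7 + 5 + 1 + 3 + 3 + 1 = 20

20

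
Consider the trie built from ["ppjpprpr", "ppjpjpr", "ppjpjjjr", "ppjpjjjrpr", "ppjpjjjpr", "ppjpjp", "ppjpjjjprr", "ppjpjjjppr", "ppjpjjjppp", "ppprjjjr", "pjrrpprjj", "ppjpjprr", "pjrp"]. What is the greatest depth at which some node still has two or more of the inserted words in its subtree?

The deepest shared node is where two words last agree before diverging.
e.g. "ppjpjjjppp" and "ppjpjjjppr" share the prefix "ppjpjjjpp" of length 9; no pair shares a longer one.
Longest shared-prefix length: 9

9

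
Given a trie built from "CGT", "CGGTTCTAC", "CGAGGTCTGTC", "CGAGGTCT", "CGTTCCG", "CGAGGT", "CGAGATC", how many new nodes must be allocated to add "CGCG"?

Walking "CGCG" from the root, the first 2 characters ("CG") follow existing edges; "C" is the first miss.
New nodes needed: |"CGCG"| − 2 = 4 − 2 = 2.

2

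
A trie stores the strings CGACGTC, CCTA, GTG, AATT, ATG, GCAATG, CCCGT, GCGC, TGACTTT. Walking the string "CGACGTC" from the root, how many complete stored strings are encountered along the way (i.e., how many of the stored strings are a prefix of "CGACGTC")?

1

Traverse "CGACGTC" character by character; count nodes along the way that are marked as word ends.
Prefixes of the query that are stored words: "CGACGTC"
Count: 1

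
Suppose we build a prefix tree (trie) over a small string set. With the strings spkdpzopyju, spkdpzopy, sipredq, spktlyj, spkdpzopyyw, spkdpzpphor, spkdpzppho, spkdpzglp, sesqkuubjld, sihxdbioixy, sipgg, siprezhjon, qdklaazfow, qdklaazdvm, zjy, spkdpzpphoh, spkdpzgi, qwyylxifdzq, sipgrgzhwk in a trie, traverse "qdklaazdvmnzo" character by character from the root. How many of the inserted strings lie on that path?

Walk "qdklaazdvmnzo" from the root; an end-of-word marker is hit whenever a stored word is a prefix of "qdklaazdvmnzo".
Prefixes of the query that are stored words: "qdklaazdvm"
Count: 1

1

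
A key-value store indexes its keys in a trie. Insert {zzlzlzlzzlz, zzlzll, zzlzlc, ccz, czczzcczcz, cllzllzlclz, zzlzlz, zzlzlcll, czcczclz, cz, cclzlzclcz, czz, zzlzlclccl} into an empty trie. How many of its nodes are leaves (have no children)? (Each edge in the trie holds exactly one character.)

Leaves are exactly the stored words that no other stored word extends.
Those words: "cclzlzclcz", "ccz", "cllzllzlclz", "czcczclz", "czczzcczcz", "czz", "zzlzlclccl", "zzlzlcll", "zzlzll", "zzlzlzlzzlz"
Leaf count: 10

10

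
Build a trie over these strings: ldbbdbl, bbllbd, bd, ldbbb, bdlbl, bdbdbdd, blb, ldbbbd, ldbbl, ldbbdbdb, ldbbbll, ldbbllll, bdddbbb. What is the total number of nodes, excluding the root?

39

Insert word by word; a character creates a node only if that edge doesn't already exist:
  "ldbbdbl" → 7 new (l, d, b, b, d, b, l)
  "bbllbd" → 6 new (b, b, l, l, b, d)
  "bd" → prefix "b" already present; 1 new (d)
  "ldbbb" → prefix "ldbb" already present; 1 new (b)
  "bdlbl" → prefix "bd" already present; 3 new (l, b, l)
  "bdbdbdd" → prefix "bd" already present; 5 new (b, d, b, d, d)
  "blb" → prefix "b" already present; 2 new (l, b)
  "ldbbbd" → prefix "ldbbb" already present; 1 new (d)
  "ldbbl" → prefix "ldbb" already present; 1 new (l)
  "ldbbdbdb" → prefix "ldbbdb" already present; 2 new (d, b)
  "ldbbbll" → prefix "ldbbb" already present; 2 new (l, l)
  "ldbbllll" → prefix "ldbbl" already present; 3 new (l, l, l)
  "bdddbbb" → prefix "bd" already present; 5 new (d, d, b, b, b)
Total nodes = 7 + 6 + 1 + 1 + 3 + 5 + 2 + 1 + 1 + 2 + 2 + 3 + 5 = 39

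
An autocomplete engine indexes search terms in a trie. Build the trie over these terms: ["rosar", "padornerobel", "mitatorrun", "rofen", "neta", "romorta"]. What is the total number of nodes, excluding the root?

39

Trie structure (* marks end of a word):
(root)
├─ m
│  └─ i
│     └─ t
│        └─ a
│           └─ t
│              └─ o
│                 └─ r
│                    └─ r
│                       └─ u
│                          └─ n *
├─ n
│  └─ e
│     └─ t
│        └─ a *
├─ p
│  └─ a
│     └─ d
│        └─ o
│           └─ r
│              └─ n
│                 └─ e
│                    └─ r
│                       └─ o
│                          └─ b
│                             └─ e
│                                └─ l *
└─ r
   └─ o
      ├─ f
      │  └─ e
      │     └─ n *
      ├─ m
      │  └─ o
      │     └─ r
      │        └─ t
      │           └─ a *
      └─ s
         └─ a
            └─ r *
Counting every labelled node above: 39.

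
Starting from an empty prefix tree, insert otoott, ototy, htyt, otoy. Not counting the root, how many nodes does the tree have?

13

Insert word by word; a character creates a node only if that edge doesn't already exist:
  "otoott" → 6 new (o, t, o, o, t, t)
  "ototy" → prefix "oto" already present; 2 new (t, y)
  "htyt" → 4 new (h, t, y, t)
  "otoy" → prefix "oto" already present; 1 new (y)
Total nodes = 6 + 2 + 4 + 1 = 13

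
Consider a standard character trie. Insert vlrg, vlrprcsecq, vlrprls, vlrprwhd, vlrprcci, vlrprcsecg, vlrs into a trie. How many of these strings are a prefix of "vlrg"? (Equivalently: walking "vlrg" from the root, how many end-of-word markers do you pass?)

1

Traverse "vlrg" character by character; count nodes along the way that are marked as word ends.
Prefixes of the query that are stored words: "vlrg"
Count: 1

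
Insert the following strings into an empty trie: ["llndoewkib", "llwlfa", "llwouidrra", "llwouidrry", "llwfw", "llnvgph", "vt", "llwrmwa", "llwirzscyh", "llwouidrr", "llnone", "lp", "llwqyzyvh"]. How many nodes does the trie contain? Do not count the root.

Count nodes per top-level branch (shared prefixes stored once):
  'l'-branch (llndoewkib, llnone, llnvgph, llwfw, llwirzscyh, llwlfa, llwouidrr, llwouidrra, llwouidrry, llwqyzyvh, llwrmwa, lp): 49 nodes
  'v'-branch (vt): 2 nodes
Sum: 51

51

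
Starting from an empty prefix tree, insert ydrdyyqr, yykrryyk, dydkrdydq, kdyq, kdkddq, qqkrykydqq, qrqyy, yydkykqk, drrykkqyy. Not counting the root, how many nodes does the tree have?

For each word, the new-node count is its length minus the longest prefix already in the trie:
  "ydrdyyqr" → 8 new (y, d, r, d, y, y, q, r)
  "yykrryyk" → prefix "y" already present; 7 new (y, k, r, r, y, y, k)
  "dydkrdydq" → 9 new (d, y, d, k, r, d, y, d, q)
  "kdyq" → 4 new (k, d, y, q)
  "kdkddq" → prefix "kd" already present; 4 new (k, d, d, q)
  "qqkrykydqq" → 10 new (q, q, k, r, y, k, y, d, q, q)
  "qrqyy" → prefix "q" already present; 4 new (r, q, y, y)
  "yydkykqk" → prefix "yy" already present; 6 new (d, k, y, k, q, k)
  "drrykkqyy" → prefix "d" already present; 8 new (r, r, y, k, k, q, y, y)
Total nodes = 8 + 7 + 9 + 4 + 4 + 10 + 4 + 6 + 8 = 60

60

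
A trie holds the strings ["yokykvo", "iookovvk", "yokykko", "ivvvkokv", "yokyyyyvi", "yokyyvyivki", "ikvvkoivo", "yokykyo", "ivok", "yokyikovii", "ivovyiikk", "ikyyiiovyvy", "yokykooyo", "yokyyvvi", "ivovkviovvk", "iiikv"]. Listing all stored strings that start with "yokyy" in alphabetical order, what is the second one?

yokyyvyivki

Filter for "yokyy…" and sort: "yokyyvvi", "yokyyvyivki", "yokyyyyvi"
Position 2: yokyyvyivki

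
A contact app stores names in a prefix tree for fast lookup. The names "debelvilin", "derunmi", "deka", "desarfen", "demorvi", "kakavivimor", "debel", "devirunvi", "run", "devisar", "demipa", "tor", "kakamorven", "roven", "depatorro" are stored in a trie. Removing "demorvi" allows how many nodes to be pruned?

A node on "demorvi"'s path can go only if nothing else ends at it or branches off below it.
The suffix "orvi" (4 nodes) is used only by "demorvi"; the node for "dem" still has the child "i", so pruning stops there.
Nodes removed: 4

4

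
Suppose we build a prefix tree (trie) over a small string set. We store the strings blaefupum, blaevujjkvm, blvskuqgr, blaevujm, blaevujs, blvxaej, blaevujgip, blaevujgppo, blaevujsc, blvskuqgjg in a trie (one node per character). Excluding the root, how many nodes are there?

38

Count nodes per top-level branch (shared prefixes stored once):
  'b'-branch (blaefupum, blaevujgip, blaevujgppo, blaevujjkvm, blaevujm, blaevujs, blaevujsc, blvskuqgjg, blvskuqgr, blvxaej): 38 nodes
Sum: 38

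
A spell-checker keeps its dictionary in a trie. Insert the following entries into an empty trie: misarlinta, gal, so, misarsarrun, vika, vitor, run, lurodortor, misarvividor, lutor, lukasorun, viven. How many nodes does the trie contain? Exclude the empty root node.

Count nodes per top-level branch (shared prefixes stored once):
  'g'-branch (gal): 3 nodes
  'l'-branch (lukasorun, lurodortor, lutor): 20 nodes
  'm'-branch (misarlinta, misarsarrun, misarvividor): 23 nodes
  'r'-branch (run): 3 nodes
  's'-branch (so): 2 nodes
  'v'-branch (vika, vitor, viven): 10 nodes
Sum: 61

61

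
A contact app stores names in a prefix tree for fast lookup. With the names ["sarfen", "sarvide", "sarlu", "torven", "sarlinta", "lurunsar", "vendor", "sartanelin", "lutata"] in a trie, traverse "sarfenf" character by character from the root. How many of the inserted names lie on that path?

Walk "sarfenf" from the root; an end-of-word marker is hit whenever a stored word is a prefix of "sarfenf".
Prefixes of the query that are stored words: "sarfen"
Count: 1

1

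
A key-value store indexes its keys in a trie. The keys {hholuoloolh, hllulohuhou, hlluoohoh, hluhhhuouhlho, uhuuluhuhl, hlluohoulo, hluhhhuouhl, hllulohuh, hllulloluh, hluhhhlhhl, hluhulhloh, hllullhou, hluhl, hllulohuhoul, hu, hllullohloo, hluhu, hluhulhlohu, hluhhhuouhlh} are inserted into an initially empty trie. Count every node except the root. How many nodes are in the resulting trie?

78

Trace insertions, counting only characters that open a new branch:
  "hholuoloolh" → 11 new (h, h, o, l, u, o, l, o, o, l, h)
  "hllulohuhou" → prefix "h" already present; 10 new (l, l, u, l, o, h, u, h, o, u)
  "hlluoohoh" → prefix "hllu" already present; 5 new (o, o, h, o, h)
  "hluhhhuouhlho" → prefix "hl" already present; 11 new (u, h, h, h, u, o, u, h, l, h, o)
  "uhuuluhuhl" → 10 new (u, h, u, u, l, u, h, u, h, l)
  "hlluohoulo" → prefix "hlluo" already present; 5 new (h, o, u, l, o)
  "hluhhhuouhl" → prefix "hluhhhuouhl" already present; 0 new (none)
  "hllulohuh" → prefix "hllulohuh" already present; 0 new (none)
  "hllulloluh" → prefix "hllul" already present; 5 new (l, o, l, u, h)
  "hluhhhlhhl" → prefix "hluhhh" already present; 4 new (l, h, h, l)
  "hluhulhloh" → prefix "hluh" already present; 6 new (u, l, h, l, o, h)
  "hllullhou" → prefix "hllull" already present; 3 new (h, o, u)
  "hluhl" → prefix "hluh" already present; 1 new (l)
  "hllulohuhoul" → prefix "hllulohuhou" already present; 1 new (l)
  "hu" → prefix "h" already present; 1 new (u)
  "hllullohloo" → prefix "hllullo" already present; 4 new (h, l, o, o)
  "hluhu" → prefix "hluhu" already present; 0 new (none)
  "hluhulhlohu" → prefix "hluhulhloh" already present; 1 new (u)
  "hluhhhuouhlh" → prefix "hluhhhuouhlh" already present; 0 new (none)
Total nodes = 11 + 10 + 5 + 11 + 10 + 5 + 0 + 0 + 5 + 4 + 6 + 3 + 1 + 1 + 1 + 4 + 0 + 1 + 0 = 78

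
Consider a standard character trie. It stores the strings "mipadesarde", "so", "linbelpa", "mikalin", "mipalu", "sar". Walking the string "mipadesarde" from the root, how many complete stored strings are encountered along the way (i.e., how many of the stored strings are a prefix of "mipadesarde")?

Traverse "mipadesarde" character by character; count nodes along the way that are marked as word ends.
Prefixes of the query that are stored words: "mipadesarde"
Count: 1

1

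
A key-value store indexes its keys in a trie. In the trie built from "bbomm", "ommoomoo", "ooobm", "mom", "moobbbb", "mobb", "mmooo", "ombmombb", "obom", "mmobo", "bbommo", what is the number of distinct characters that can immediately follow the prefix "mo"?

Follow the path "mo" to its node, then look at its outgoing edges.
Characters that immediately follow "mo" among the stored strings: {b, m, o}.
That node has 3 child edges.

3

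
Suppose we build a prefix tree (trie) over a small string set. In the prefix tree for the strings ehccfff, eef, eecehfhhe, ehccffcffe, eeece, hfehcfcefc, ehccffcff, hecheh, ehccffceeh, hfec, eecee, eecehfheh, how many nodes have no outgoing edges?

A leaf is a node with no children — equivalently, the end of a word that is not a proper prefix of any other stored word.
Those words: "eecee", "eecehfheh", "eecehfhhe", "eeece", "eef", "ehccffceeh", "ehccffcffe", "ehccfff", "hecheh", "hfec", "hfehcfcefc"
Leaf count: 11

11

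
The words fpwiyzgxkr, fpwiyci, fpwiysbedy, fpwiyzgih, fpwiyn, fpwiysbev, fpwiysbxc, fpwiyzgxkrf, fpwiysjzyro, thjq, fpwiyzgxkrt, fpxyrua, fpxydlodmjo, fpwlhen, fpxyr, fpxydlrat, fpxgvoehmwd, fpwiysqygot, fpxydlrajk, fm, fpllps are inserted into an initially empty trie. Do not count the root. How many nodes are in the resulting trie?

Trace insertions, counting only characters that open a new branch:
  "fpwiyzgxkr" → 10 new (f, p, w, i, y, z, g, x, k, r)
  "fpwiyci" → prefix "fpwiy" already present; 2 new (c, i)
  "fpwiysbedy" → prefix "fpwiy" already present; 5 new (s, b, e, d, y)
  "fpwiyzgih" → prefix "fpwiyzg" already present; 2 new (i, h)
  "fpwiyn" → prefix "fpwiy" already present; 1 new (n)
  "fpwiysbev" → prefix "fpwiysbe" already present; 1 new (v)
  "fpwiysbxc" → prefix "fpwiysb" already present; 2 new (x, c)
  "fpwiyzgxkrf" → prefix "fpwiyzgxkr" already present; 1 new (f)
  "fpwiysjzyro" → prefix "fpwiys" already present; 5 new (j, z, y, r, o)
  "thjq" → 4 new (t, h, j, q)
  "fpwiyzgxkrt" → prefix "fpwiyzgxkr" already present; 1 new (t)
  "fpxyrua" → prefix "fp" already present; 5 new (x, y, r, u, a)
  "fpxydlodmjo" → prefix "fpxy" already present; 7 new (d, l, o, d, m, j, o)
  "fpwlhen" → prefix "fpw" already present; 4 new (l, h, e, n)
  "fpxyr" → prefix "fpxyr" already present; 0 new (none)
  "fpxydlrat" → prefix "fpxydl" already present; 3 new (r, a, t)
  "fpxgvoehmwd" → prefix "fpx" already present; 8 new (g, v, o, e, h, m, w, d)
  "fpwiysqygot" → prefix "fpwiys" already present; 5 new (q, y, g, o, t)
  "fpxydlrajk" → prefix "fpxydlra" already present; 2 new (j, k)
  "fm" → prefix "f" already present; 1 new (m)
  "fpllps" → prefix "fp" already present; 4 new (l, l, p, s)
Total nodes = 10 + 2 + 5 + 2 + 1 + 1 + 2 + 1 + 5 + 4 + 1 + 5 + 7 + 4 + 0 + 3 + 8 + 5 + 2 + 1 + 4 = 73

73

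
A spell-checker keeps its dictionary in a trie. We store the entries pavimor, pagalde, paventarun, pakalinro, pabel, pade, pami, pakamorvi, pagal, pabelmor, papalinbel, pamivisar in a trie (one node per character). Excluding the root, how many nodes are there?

54

Insert word by word; a character creates a node only if that edge doesn't already exist:
  "pavimor" → 7 new (p, a, v, i, m, o, r)
  "pagalde" → prefix "pa" already present; 5 new (g, a, l, d, e)
  "paventarun" → prefix "pav" already present; 7 new (e, n, t, a, r, u, n)
  "pakalinro" → prefix "pa" already present; 7 new (k, a, l, i, n, r, o)
  "pabel" → prefix "pa" already present; 3 new (b, e, l)
  "pade" → prefix "pa" already present; 2 new (d, e)
  "pami" → prefix "pa" already present; 2 new (m, i)
  "pakamorvi" → prefix "paka" already present; 5 new (m, o, r, v, i)
  "pagal" → prefix "pagal" already present; 0 new (none)
  "pabelmor" → prefix "pabel" already present; 3 new (m, o, r)
  "papalinbel" → prefix "pa" already present; 8 new (p, a, l, i, n, b, e, l)
  "pamivisar" → prefix "pami" already present; 5 new (v, i, s, a, r)
Total nodes = 7 + 5 + 7 + 7 + 3 + 2 + 2 + 5 + 0 + 3 + 8 + 5 = 54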